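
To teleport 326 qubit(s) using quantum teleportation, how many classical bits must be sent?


Quantum teleportation requires 2 classical bits per qubit teleported.
326 qubit(s) -> 2 * 326 = 652 classical bits

652


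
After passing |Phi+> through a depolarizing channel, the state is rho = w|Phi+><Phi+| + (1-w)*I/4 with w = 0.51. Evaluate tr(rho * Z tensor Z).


|Phi+> = (|00> + |11>)/sqrt(2)
For the pure Bell state, <Z_A Z_B> = +1 (Bell-state Pauli correlator).
The maximally-mixed part I/4 has tr(I/4 * P tensor P) = 0 for any traceless Pauli P.
So <Z_A Z_B>_rho = w * (+1) + (1 - w) * 0
= 0.51 * (+1)
= 0.5100

0.5100


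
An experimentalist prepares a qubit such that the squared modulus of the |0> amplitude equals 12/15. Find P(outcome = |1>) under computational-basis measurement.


|alpha|^2 = 12/15 = 0.8000
|beta|^2 = 1 - 12/15 = 3/15 = 0.2000
P(|1>) = |beta|^2 = 0.2000

0.2000


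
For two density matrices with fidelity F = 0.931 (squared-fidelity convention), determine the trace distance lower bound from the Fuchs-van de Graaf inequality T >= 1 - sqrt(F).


Fuchs-van de Graaf (squared-fidelity convention): 1 - sqrt(F) <= T <= sqrt(1 - F).
Lower bound: T >= 1 - sqrt(F)
sqrt(F) = sqrt(0.931) = 0.9649
T >= 1 - 0.9649
T >= 0.0351

0.0351


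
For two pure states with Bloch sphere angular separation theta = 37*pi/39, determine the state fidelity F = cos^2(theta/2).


For states separated by angle theta on Bloch sphere:
F = cos^2(theta/2)
theta = 37*pi/39 = 2.9805
theta/2 = 1.4902
cos(theta/2) = 0.0805
F = 0.0065

0.0065


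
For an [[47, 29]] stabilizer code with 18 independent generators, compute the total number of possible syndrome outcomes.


Each stabilizer generator gives a binary (+1 or -1) measurement outcome.
With 18 independent generators:
Total syndromes = 2^18
= 262144

262144


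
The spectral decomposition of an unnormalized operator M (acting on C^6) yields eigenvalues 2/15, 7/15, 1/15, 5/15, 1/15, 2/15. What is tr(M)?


tr(M) = sum of eigenvalues
= 2/15 + 7/15 + 1/15 + 5/15 + 1/15 + 2/15
= 18/15
= 1.2000

1.2000


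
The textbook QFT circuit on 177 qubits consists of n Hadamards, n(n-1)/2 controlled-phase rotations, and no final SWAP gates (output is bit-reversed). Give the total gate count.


Hadamard gates: 177
Controlled rotations: n*(n-1)/2 = 177*176/2 = 15576
SWAP gates: 0 (omitted)
Total = 177 + 15576
= 15753

15753


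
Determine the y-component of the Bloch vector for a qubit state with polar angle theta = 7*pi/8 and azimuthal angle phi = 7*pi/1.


theta = 2.7489, phi = 21.9911
r_y = sin(theta)*sin(phi) = 0.3827 * 0.0000
r_y = 0.0000

0.0000


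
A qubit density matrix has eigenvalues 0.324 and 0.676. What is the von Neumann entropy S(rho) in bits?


S = -p*log2(p) - (1-p)*log2(1-p)
p = 0.3240, 1-p = 0.6760
= -0.3240 * log2(0.3240) - 0.6760 * log2(0.6760)
= -(-0.5268) - (-0.3819)
= 0.9087

0.9087


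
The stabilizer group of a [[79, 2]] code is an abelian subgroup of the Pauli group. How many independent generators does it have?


For an [[n,k]] stabilizer code:
Number of stabilizer generators = n - k
= 79 - 2
= 77

77


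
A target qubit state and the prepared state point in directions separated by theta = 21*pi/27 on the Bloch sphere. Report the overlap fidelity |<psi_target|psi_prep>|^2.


For states separated by angle theta on Bloch sphere:
F = cos^2(theta/2)
theta = 21*pi/27 = 2.4435
theta/2 = 1.2217
cos(theta/2) = 0.3420
F = 0.1170

0.1170


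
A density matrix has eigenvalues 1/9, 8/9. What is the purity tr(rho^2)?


tr(rho^2) = sum of eigenvalues squared
= (1/9)^2 + (8/9)^2
= (1 + 64) / 81
= 65/81
= 0.8025

0.8025


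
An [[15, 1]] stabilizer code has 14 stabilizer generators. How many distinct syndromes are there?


Each stabilizer generator gives a binary (+1 or -1) measurement outcome.
With 14 independent generators:
Total syndromes = 2^14
= 16384

16384


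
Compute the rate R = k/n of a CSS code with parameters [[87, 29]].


Code rate R = k/n
= 29/87
= 0.3333

0.3333


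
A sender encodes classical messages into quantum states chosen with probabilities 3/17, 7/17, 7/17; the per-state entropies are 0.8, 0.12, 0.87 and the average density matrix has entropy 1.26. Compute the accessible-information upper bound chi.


chi = S(rho) - sum_i p_i * S(rho_i)
Weighted entropy = 3/17 * 0.8 + 7/17 * 0.12 + 7/17 * 0.87
= 0.5488
chi = 1.26 - 0.5488
= 0.7112

0.7112


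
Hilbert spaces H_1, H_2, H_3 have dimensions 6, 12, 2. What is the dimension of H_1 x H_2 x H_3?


dim(H_1 x H_2 x H_3) = 6 * 12 * 2
= 72 * 2
= 144

144


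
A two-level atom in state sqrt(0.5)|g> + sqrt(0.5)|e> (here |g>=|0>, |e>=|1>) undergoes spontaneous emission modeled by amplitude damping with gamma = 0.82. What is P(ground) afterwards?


For amplitude damping with parameter gamma on state sqrt(a)|0> + sqrt(b)|1>:
alpha^2 = 0.5, beta^2 = 0.5
P(|0>) = alpha^2 + gamma * beta^2
= 0.5 + 0.82 * 0.5
= 0.5 + 0.4100
= 0.9100

0.9100


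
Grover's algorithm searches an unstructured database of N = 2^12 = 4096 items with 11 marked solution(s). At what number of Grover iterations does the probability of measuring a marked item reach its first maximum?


After j Grover iterations the success probability is P(j) = sin^2((2j+1)*theta), where sin(theta) = sqrt(k/N).
N = 2^12 = 4096, k = 11
sin(theta) = sqrt(k/N) = 0.05182226235
theta = arcsin(sqrt(k/N)) = 0.05184548561 rad
P(j) reaches its first maximum when (2j+1)*theta is as close as possible to pi/2, i.e. j = round(pi/(4*theta) - 1/2).
pi/(4*theta) - 1/2 = 14.6488
(For comparison, the common estimate pi/4 * sqrt(N/k) = 15.1556; the exact maximiser is used here.)
Optimal iterations = 15

15


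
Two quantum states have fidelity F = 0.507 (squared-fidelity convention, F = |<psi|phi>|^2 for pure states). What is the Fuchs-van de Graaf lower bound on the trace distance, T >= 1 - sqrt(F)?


Fuchs-van de Graaf (squared-fidelity convention): 1 - sqrt(F) <= T <= sqrt(1 - F).
Lower bound: T >= 1 - sqrt(F)
sqrt(F) = sqrt(0.507) = 0.7120
T >= 1 - 0.7120
T >= 0.2880

0.2880


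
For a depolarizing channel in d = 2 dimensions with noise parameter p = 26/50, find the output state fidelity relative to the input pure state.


F = (1-p) + p/d
= (1 - 0.5200) + 0.5200/2
= 0.4800 + 0.2600
= 0.7400

0.7400


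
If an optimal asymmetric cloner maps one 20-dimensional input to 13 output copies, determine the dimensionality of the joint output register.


Output space = H^(tensor 13) where dim(H) = 20
dim = 20^13
= 400 (after 2 factors)
= 8000 (after 3 factors)
= 160000 (after 4 factors)
= 3200000 (after 5 factors)
= 64000000 (after 6 factors)
= 1280000000 (after 7 factors)
= 25600000000 (after 8 factors)
= 512000000000 (after 9 factors)
= 10240000000000 (after 10 factors)
= 204800000000000 (after 11 factors)
= 4096000000000000 (after 12 factors)
= 81920000000000000 (after 13 factors)
= 81920000000000000

81920000000000000


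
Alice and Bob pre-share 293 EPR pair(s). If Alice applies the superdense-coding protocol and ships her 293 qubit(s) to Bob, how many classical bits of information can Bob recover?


Superdense coding allows 2 classical bits per shared entangled pair.
293 pair(s) -> 2 * 293 = 586 classical bits

586


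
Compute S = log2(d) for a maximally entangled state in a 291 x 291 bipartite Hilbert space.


For a maximally entangled state in d x d:
S = log2(d) = log2(291)
= 8.1849

8.1849


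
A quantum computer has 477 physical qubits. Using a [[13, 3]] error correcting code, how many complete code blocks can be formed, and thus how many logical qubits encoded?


Each code block uses 13 physical qubits for 3 logical qubit(s).
Number of complete blocks = floor(477 / 13) = 36
Logical qubits = 36 * 3
= 108

108


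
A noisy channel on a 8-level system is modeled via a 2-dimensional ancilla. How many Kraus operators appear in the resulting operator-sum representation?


Tracing out the environment in an orthonormal basis {|i>_E} gives Kraus operators K_i = <i|_E U |0>_E.
Number of Kraus operators = dim(H_env) = d_env
= 2

2


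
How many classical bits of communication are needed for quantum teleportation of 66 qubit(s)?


Quantum teleportation requires 2 classical bits per qubit teleported.
66 qubit(s) -> 2 * 66 = 132 classical bits

132


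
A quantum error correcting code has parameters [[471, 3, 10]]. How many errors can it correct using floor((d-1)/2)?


Code parameters: [[471, 3, 10]], distance d = 10.
Number of correctable errors = floor((d-1)/2)
= floor((10 - 1)/2)
= floor(9/2)
= 4

4


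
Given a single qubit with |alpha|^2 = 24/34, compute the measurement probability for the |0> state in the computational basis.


|alpha|^2 = 24/34 = 0.7059
|beta|^2 = 1 - 24/34 = 10/34 = 0.2941
P(|0>) = |alpha|^2 = 0.7059

0.7059


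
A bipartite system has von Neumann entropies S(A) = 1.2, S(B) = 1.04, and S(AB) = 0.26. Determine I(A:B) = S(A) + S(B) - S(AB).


I(A:B) = S(A) + S(B) - S(AB)
= 1.2 + 1.04 - 0.26
= 1.9800

1.9800


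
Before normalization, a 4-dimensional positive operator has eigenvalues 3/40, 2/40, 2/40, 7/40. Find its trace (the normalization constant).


tr(M) = sum of eigenvalues
= 3/40 + 2/40 + 2/40 + 7/40
= 14/40
= 0.3500

0.3500


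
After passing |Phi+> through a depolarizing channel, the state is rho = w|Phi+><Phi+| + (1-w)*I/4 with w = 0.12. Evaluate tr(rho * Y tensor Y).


|Phi+> = (|00> + |11>)/sqrt(2)
For the pure Bell state, <Y_A Y_B> = -1 (Bell-state Pauli correlator).
The maximally-mixed part I/4 has tr(I/4 * P tensor P) = 0 for any traceless Pauli P.
So <Y_A Y_B>_rho = w * (-1) + (1 - w) * 0
= 0.12 * (-1)
= -0.1200

-0.1200


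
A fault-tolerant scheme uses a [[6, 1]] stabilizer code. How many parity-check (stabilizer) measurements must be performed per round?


For an [[n,k]] stabilizer code:
Number of stabilizer generators = n - k
= 6 - 1
= 5

5


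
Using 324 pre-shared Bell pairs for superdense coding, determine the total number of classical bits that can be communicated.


Superdense coding allows 2 classical bits per shared entangled pair.
324 pair(s) -> 2 * 324 = 648 classical bits

648


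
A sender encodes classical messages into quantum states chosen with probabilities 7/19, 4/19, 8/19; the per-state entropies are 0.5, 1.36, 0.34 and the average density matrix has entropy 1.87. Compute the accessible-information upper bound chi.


chi = S(rho) - sum_i p_i * S(rho_i)
Weighted entropy = 7/19 * 0.5 + 4/19 * 1.36 + 8/19 * 0.34
= 0.6137
chi = 1.87 - 0.6137
= 1.2563

1.2563


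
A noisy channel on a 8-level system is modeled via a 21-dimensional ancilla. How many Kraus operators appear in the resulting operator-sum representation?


Tracing out the environment in an orthonormal basis {|i>_E} gives Kraus operators K_i = <i|_E U |0>_E.
Number of Kraus operators = dim(H_env) = d_env
= 21

21


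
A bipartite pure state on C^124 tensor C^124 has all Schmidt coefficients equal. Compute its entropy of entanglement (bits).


For a maximally entangled state in d x d:
S = log2(d) = log2(124)
= 6.9542

6.9542


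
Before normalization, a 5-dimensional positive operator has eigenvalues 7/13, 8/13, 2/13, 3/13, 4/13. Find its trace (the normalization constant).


tr(M) = sum of eigenvalues
= 7/13 + 8/13 + 2/13 + 3/13 + 4/13
= 24/13
= 1.8462

1.8462


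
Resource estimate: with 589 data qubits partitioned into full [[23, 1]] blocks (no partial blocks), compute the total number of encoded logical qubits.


Each code block uses 23 physical qubits for 1 logical qubit(s).
Number of complete blocks = floor(589 / 23) = 25
Logical qubits = 25 * 1
= 25

25


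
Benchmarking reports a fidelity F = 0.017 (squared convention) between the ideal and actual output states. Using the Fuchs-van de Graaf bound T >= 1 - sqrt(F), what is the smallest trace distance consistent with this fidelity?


Fuchs-van de Graaf (squared-fidelity convention): 1 - sqrt(F) <= T <= sqrt(1 - F).
Lower bound: T >= 1 - sqrt(F)
sqrt(F) = sqrt(0.017) = 0.1304
T >= 1 - 0.1304
T >= 0.8696

0.8696


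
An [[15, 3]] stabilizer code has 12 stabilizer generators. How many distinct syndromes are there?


Each stabilizer generator gives a binary (+1 or -1) measurement outcome.
With 12 independent generators:
Total syndromes = 2^12
= 4096

4096


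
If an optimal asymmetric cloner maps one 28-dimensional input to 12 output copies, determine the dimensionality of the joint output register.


Output space = H^(tensor 12) where dim(H) = 28
dim = 28^12
= 784 (after 2 factors)
= 21952 (after 3 factors)
= 614656 (after 4 factors)
= 17210368 (after 5 factors)
= 481890304 (after 6 factors)
= 13492928512 (after 7 factors)
= 377801998336 (after 8 factors)
= 10578455953408 (after 9 factors)
= 296196766695424 (after 10 factors)
= 8293509467471872 (after 11 factors)
= 232218265089212416 (after 12 factors)
= 232218265089212416

232218265089212416


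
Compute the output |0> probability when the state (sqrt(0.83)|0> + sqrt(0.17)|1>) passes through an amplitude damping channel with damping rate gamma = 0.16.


For amplitude damping with parameter gamma on state sqrt(a)|0> + sqrt(b)|1>:
alpha^2 = 0.83, beta^2 = 0.17
P(|0>) = alpha^2 + gamma * beta^2
= 0.83 + 0.16 * 0.17
= 0.83 + 0.0272
= 0.8572

0.8572


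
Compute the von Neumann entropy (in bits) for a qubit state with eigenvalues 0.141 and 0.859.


S = -p*log2(p) - (1-p)*log2(1-p)
p = 0.1410, 1-p = 0.8590
= -0.1410 * log2(0.1410) - 0.8590 * log2(0.8590)
= -(-0.3985) - (-0.1884)
= 0.5869

0.5869


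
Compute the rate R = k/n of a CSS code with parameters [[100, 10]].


Code rate R = k/n
= 10/100
= 0.1000

0.1000


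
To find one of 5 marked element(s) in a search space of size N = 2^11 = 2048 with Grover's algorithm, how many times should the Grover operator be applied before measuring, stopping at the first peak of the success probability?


After j Grover iterations the success probability is P(j) = sin^2((2j+1)*theta), where sin(theta) = sqrt(k/N).
N = 2^11 = 2048, k = 5
sin(theta) = sqrt(k/N) = 0.04941058844
theta = arcsin(sqrt(k/N)) = 0.04943071578 rad
P(j) reaches its first maximum when (2j+1)*theta is as close as possible to pi/2, i.e. j = round(pi/(4*theta) - 1/2).
pi/(4*theta) - 1/2 = 15.3889
(For comparison, the common estimate pi/4 * sqrt(N/k) = 15.8953; the exact maximiser is used here.)
Optimal iterations = 15

15


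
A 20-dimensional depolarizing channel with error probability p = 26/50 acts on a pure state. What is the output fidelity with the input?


F = (1-p) + p/d
= (1 - 0.5200) + 0.5200/20
= 0.4800 + 0.0260
= 0.5060

0.5060


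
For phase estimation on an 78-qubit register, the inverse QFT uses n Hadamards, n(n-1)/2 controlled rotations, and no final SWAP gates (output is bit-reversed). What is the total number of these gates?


Hadamard gates: 78
Controlled rotations: n*(n-1)/2 = 78*77/2 = 3003
SWAP gates: 0 (omitted)
Total = 78 + 3003
= 3081

3081


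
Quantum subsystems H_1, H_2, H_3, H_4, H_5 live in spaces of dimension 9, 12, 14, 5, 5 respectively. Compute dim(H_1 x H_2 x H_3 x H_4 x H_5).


dim(H_1 x H_2 x H_3 x H_4 x H_5) = 9 * 12 * 14 * 5 * 5
= 108 * 14 * 5 * 5
= 1512 * 5 * 5
= 7560 * 5
= 37800

37800


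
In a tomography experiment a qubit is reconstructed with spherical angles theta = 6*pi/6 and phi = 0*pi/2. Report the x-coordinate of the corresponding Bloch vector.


theta = 3.1416, phi = 0.0000
r_x = sin(theta)*cos(phi) = 0.0000 * 1.0000
r_x = 0.0000

0.0000


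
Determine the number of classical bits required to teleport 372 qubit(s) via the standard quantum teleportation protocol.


Quantum teleportation requires 2 classical bits per qubit teleported.
372 qubit(s) -> 2 * 372 = 744 classical bits

744


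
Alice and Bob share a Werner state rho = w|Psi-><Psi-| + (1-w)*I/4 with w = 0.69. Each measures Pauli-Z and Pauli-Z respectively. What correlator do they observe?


|Psi-> = (|01> - |10>)/sqrt(2)
For the pure Bell state, <Z_A Z_B> = -1 (Bell-state Pauli correlator).
The maximally-mixed part I/4 has tr(I/4 * P tensor P) = 0 for any traceless Pauli P.
So <Z_A Z_B>_rho = w * (-1) + (1 - w) * 0
= 0.69 * (-1)
= -0.6900

-0.6900


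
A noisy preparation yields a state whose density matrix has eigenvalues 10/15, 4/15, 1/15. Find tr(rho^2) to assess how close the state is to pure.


tr(rho^2) = sum of eigenvalues squared
= (10/15)^2 + (4/15)^2 + (1/15)^2
= (100 + 16 + 1) / 225
= 117/225
= 0.5200

0.5200


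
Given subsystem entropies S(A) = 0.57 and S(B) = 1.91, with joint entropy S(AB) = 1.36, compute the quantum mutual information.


I(A:B) = S(A) + S(B) - S(AB)
= 0.57 + 1.91 - 1.36
= 1.1200

1.1200


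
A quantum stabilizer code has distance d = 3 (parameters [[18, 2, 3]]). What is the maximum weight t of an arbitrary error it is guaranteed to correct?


Code parameters: [[18, 2, 3]], distance d = 3.
Number of correctable errors = floor((d-1)/2)
= floor((3 - 1)/2)
= floor(2/2)
= 1

1


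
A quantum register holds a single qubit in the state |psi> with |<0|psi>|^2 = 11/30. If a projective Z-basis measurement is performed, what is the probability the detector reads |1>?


|alpha|^2 = 11/30 = 0.3667
|beta|^2 = 1 - 11/30 = 19/30 = 0.6333
P(|1>) = |beta|^2 = 0.6333

0.6333


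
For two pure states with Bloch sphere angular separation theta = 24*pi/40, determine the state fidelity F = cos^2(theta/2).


For states separated by angle theta on Bloch sphere:
F = cos^2(theta/2)
theta = 24*pi/40 = 1.8850
theta/2 = 0.9425
cos(theta/2) = 0.5878
F = 0.3455

0.3455


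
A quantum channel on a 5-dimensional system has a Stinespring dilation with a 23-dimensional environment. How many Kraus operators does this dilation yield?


Tracing out the environment in an orthonormal basis {|i>_E} gives Kraus operators K_i = <i|_E U |0>_E.
Number of Kraus operators = dim(H_env) = d_env
= 23

23


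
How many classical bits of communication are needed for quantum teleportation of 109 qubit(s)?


Quantum teleportation requires 2 classical bits per qubit teleported.
109 qubit(s) -> 2 * 109 = 218 classical bits

218


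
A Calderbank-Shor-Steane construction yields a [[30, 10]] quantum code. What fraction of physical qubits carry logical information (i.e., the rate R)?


Code rate R = k/n
= 10/30
= 0.3333

0.3333


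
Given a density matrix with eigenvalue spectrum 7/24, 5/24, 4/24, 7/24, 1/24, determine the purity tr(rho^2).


tr(rho^2) = sum of eigenvalues squared
= (7/24)^2 + (5/24)^2 + (4/24)^2 + (7/24)^2 + (1/24)^2
= (49 + 25 + 16 + 49 + 1) / 576
= 140/576
= 0.2431

0.2431


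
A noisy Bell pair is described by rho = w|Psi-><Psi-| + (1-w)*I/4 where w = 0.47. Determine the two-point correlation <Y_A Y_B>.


|Psi-> = (|01> - |10>)/sqrt(2)
For the pure Bell state, <Y_A Y_B> = -1 (Bell-state Pauli correlator).
The maximally-mixed part I/4 has tr(I/4 * P tensor P) = 0 for any traceless Pauli P.
So <Y_A Y_B>_rho = w * (-1) + (1 - w) * 0
= 0.47 * (-1)
= -0.4700

-0.4700


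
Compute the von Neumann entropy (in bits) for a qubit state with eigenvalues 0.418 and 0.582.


S = -p*log2(p) - (1-p)*log2(1-p)
p = 0.4180, 1-p = 0.5820
= -0.4180 * log2(0.4180) - 0.5820 * log2(0.5820)
= -(-0.5260) - (-0.4545)
= 0.9805

0.9805


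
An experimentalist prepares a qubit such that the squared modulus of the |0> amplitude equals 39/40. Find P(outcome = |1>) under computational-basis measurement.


|alpha|^2 = 39/40 = 0.9750
|beta|^2 = 1 - 39/40 = 1/40 = 0.0250
P(|1>) = |beta|^2 = 0.0250

0.0250


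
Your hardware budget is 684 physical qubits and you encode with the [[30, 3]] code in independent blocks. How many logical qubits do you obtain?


Each code block uses 30 physical qubits for 3 logical qubit(s).
Number of complete blocks = floor(684 / 30) = 22
Logical qubits = 22 * 3
= 66

66


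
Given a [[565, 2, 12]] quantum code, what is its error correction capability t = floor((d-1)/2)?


Code parameters: [[565, 2, 12]], distance d = 12.
Number of correctable errors = floor((d-1)/2)
= floor((12 - 1)/2)
= floor(11/2)
= 5

5


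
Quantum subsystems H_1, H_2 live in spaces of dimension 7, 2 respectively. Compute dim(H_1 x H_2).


dim(H_1 x H_2) = 7 * 2
= 14

14


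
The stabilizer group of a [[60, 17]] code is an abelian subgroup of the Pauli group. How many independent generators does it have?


For an [[n,k]] stabilizer code:
Number of stabilizer generators = n - k
= 60 - 17
= 43

43


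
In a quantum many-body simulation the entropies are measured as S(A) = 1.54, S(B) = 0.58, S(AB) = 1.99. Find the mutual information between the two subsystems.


I(A:B) = S(A) + S(B) - S(AB)
= 1.54 + 0.58 - 1.99
= 0.1300

0.1300


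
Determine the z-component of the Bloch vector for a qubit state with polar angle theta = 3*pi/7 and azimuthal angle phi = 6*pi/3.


theta = 1.3464, phi = 6.2832
r_z = cos(theta) = 0.2225

0.2225


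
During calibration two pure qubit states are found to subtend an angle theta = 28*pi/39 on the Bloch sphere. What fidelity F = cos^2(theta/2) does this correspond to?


For states separated by angle theta on Bloch sphere:
F = cos^2(theta/2)
theta = 28*pi/39 = 2.2555
theta/2 = 1.1278
cos(theta/2) = 0.4287
F = 0.1838

0.1838


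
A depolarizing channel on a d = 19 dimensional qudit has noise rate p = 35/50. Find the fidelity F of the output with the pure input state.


F = (1-p) + p/d
= (1 - 0.7000) + 0.7000/19
= 0.3000 + 0.0368
= 0.3368

0.3368


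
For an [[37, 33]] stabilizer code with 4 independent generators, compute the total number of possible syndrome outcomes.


Each stabilizer generator gives a binary (+1 or -1) measurement outcome.
With 4 independent generators:
Total syndromes = 2^4
= 16

16


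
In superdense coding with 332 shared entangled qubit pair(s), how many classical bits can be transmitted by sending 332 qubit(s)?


Superdense coding allows 2 classical bits per shared entangled pair.
332 pair(s) -> 2 * 332 = 664 classical bits

664


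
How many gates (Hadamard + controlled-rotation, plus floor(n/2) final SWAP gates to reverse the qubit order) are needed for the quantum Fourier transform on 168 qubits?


Hadamard gates: 168
Controlled rotations: n*(n-1)/2 = 168*167/2 = 14028
SWAP gates: floor(n/2) = floor(168/2) = 84
Total = 168 + 14028 + 84
= 14280

14280


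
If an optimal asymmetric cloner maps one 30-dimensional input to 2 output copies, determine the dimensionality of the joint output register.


Output space = H^(tensor 2) where dim(H) = 30
dim = 30^2
= 900

900


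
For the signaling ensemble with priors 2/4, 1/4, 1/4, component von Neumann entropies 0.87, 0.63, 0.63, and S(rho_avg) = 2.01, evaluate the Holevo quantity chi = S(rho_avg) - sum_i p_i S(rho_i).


chi = S(rho) - sum_i p_i * S(rho_i)
Weighted entropy = 2/4 * 0.87 + 1/4 * 0.63 + 1/4 * 0.63
= 0.7500
chi = 2.01 - 0.7500
= 1.2600

1.2600


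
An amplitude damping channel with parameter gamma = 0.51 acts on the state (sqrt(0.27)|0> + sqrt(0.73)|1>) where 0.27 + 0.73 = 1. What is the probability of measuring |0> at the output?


For amplitude damping with parameter gamma on state sqrt(a)|0> + sqrt(b)|1>:
alpha^2 = 0.27, beta^2 = 0.73
P(|0>) = alpha^2 + gamma * beta^2
= 0.27 + 0.51 * 0.73
= 0.27 + 0.3723
= 0.6423

0.6423


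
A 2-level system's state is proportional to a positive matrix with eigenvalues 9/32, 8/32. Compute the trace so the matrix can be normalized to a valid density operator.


tr(M) = sum of eigenvalues
= 9/32 + 8/32
= 17/32
= 0.5312

0.5312


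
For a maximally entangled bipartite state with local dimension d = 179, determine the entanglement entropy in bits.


For a maximally entangled state in d x d:
S = log2(d) = log2(179)
= 7.4838

7.4838


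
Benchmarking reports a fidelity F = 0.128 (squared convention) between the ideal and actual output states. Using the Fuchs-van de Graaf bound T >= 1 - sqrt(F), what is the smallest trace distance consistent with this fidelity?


Fuchs-van de Graaf (squared-fidelity convention): 1 - sqrt(F) <= T <= sqrt(1 - F).
Lower bound: T >= 1 - sqrt(F)
sqrt(F) = sqrt(0.128) = 0.3578
T >= 1 - 0.3578
T >= 0.6422

0.6422


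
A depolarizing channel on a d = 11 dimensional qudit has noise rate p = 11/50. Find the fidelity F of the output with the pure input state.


F = (1-p) + p/d
= (1 - 0.2200) + 0.2200/11
= 0.7800 + 0.0200
= 0.8000

0.8000


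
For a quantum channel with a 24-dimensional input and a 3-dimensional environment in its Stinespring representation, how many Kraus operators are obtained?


Tracing out the environment in an orthonormal basis {|i>_E} gives Kraus operators K_i = <i|_E U |0>_E.
Number of Kraus operators = dim(H_env) = d_env
= 3

3


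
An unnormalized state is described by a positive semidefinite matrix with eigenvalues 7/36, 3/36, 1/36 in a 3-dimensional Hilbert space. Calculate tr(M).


tr(M) = sum of eigenvalues
= 7/36 + 3/36 + 1/36
= 11/36
= 0.3056

0.3056


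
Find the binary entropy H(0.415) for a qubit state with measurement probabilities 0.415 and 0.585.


S = -p*log2(p) - (1-p)*log2(1-p)
p = 0.4150, 1-p = 0.5850
= -0.4150 * log2(0.4150) - 0.5850 * log2(0.5850)
= -(-0.5266) - (-0.4525)
= 0.9791

0.9791


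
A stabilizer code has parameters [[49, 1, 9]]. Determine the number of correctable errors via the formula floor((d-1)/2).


Code parameters: [[49, 1, 9]], distance d = 9.
Number of correctable errors = floor((d-1)/2)
= floor((9 - 1)/2)
= floor(8/2)
= 4

4


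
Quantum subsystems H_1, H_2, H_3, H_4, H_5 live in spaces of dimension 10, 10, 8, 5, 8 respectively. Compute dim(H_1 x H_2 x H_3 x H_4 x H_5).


dim(H_1 x H_2 x H_3 x H_4 x H_5) = 10 * 10 * 8 * 5 * 8
= 100 * 8 * 5 * 8
= 800 * 5 * 8
= 4000 * 8
= 32000

32000


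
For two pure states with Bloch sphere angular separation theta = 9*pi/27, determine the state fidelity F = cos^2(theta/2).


For states separated by angle theta on Bloch sphere:
F = cos^2(theta/2)
theta = 9*pi/27 = 1.0472
theta/2 = 0.5236
cos(theta/2) = 0.8660
F = 0.7500

0.7500


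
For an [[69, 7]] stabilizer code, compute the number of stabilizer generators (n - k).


For an [[n,k]] stabilizer code:
Number of stabilizer generators = n - k
= 69 - 7
= 62

62


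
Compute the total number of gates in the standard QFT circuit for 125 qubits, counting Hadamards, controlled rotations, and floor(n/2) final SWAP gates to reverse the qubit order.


Hadamard gates: 125
Controlled rotations: n*(n-1)/2 = 125*124/2 = 7750
SWAP gates: floor(n/2) = floor(125/2) = 62
Total = 125 + 7750 + 62
= 7937

7937


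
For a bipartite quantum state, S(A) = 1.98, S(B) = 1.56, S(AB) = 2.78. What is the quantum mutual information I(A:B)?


I(A:B) = S(A) + S(B) - S(AB)
= 1.98 + 1.56 - 2.78
= 0.7600

0.7600


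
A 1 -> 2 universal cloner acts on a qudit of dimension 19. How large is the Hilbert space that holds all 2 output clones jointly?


Output space = H^(tensor 2) where dim(H) = 19
dim = 19^2
= 361

361


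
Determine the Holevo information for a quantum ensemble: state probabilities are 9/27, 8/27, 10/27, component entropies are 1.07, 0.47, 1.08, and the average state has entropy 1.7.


chi = S(rho) - sum_i p_i * S(rho_i)
Weighted entropy = 9/27 * 1.07 + 8/27 * 0.47 + 10/27 * 1.08
= 0.8959
chi = 1.7 - 0.8959
= 0.8041

0.8041


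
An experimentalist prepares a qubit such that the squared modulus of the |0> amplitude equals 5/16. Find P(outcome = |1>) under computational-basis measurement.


|alpha|^2 = 5/16 = 0.3125
|beta|^2 = 1 - 5/16 = 11/16 = 0.6875
P(|1>) = |beta|^2 = 0.6875

0.6875


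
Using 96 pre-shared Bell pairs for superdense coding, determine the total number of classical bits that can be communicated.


Superdense coding allows 2 classical bits per shared entangled pair.
96 pair(s) -> 2 * 96 = 192 classical bits

192


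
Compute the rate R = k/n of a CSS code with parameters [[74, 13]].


Code rate R = k/n
= 13/74
= 0.1757

0.1757


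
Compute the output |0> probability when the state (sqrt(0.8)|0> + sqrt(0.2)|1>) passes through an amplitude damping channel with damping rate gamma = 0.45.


For amplitude damping with parameter gamma on state sqrt(a)|0> + sqrt(b)|1>:
alpha^2 = 0.8, beta^2 = 0.2
P(|0>) = alpha^2 + gamma * beta^2
= 0.8 + 0.45 * 0.2
= 0.8 + 0.0900
= 0.8900

0.8900


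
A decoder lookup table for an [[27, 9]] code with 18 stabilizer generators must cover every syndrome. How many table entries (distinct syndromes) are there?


Each stabilizer generator gives a binary (+1 or -1) measurement outcome.
With 18 independent generators:
Total syndromes = 2^18
= 262144

262144


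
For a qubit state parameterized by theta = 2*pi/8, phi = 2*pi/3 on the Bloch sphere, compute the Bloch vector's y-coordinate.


theta = 0.7854, phi = 2.0944
r_y = sin(theta)*sin(phi) = 0.7071 * 0.8660
r_y = 0.6124

0.6124


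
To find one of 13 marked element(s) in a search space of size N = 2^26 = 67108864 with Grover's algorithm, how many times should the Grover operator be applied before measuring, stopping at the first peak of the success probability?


After j Grover iterations the success probability is P(j) = sin^2((2j+1)*theta), where sin(theta) = sqrt(k/N).
N = 2^26 = 67108864, k = 13
sin(theta) = sqrt(k/N) = 0.0004401307709
theta = arcsin(sqrt(k/N)) = 0.0004401307851 rad
P(j) reaches its first maximum when (2j+1)*theta is as close as possible to pi/2, i.e. j = round(pi/(4*theta) - 1/2).
pi/(4*theta) - 1/2 = 1783.9654
(For comparison, the common estimate pi/4 * sqrt(N/k) = 1784.4655; the exact maximiser is used here.)
Optimal iterations = 1784

1784


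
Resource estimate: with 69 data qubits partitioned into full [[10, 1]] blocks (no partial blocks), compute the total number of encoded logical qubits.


Each code block uses 10 physical qubits for 1 logical qubit(s).
Number of complete blocks = floor(69 / 10) = 6
Logical qubits = 6 * 1
= 6

6


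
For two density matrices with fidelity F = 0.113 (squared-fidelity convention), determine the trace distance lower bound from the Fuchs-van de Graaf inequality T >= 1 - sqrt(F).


Fuchs-van de Graaf (squared-fidelity convention): 1 - sqrt(F) <= T <= sqrt(1 - F).
Lower bound: T >= 1 - sqrt(F)
sqrt(F) = sqrt(0.113) = 0.3362
T >= 1 - 0.3362
T >= 0.6638

0.6638


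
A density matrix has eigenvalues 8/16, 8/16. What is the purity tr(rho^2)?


tr(rho^2) = sum of eigenvalues squared
= (8/16)^2 + (8/16)^2
= (64 + 64) / 256
= 128/256
= 0.5000

0.5000


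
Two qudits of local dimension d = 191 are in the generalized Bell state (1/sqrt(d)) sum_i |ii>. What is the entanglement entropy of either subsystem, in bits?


For a maximally entangled state in d x d:
S = log2(d) = log2(191)
= 7.5774

7.5774


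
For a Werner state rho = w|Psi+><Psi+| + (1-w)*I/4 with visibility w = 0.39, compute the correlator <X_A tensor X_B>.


|Psi+> = (|01> + |10>)/sqrt(2)
For the pure Bell state, <X_A X_B> = +1 (Bell-state Pauli correlator).
The maximally-mixed part I/4 has tr(I/4 * P tensor P) = 0 for any traceless Pauli P.
So <X_A X_B>_rho = w * (+1) + (1 - w) * 0
= 0.39 * (+1)
= 0.3900

0.3900


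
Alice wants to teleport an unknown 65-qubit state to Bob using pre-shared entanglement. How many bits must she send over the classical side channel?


Quantum teleportation requires 2 classical bits per qubit teleported.
65 qubit(s) -> 2 * 65 = 130 classical bits

130


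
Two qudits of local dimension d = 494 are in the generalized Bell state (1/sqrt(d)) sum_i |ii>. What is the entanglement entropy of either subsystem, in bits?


For a maximally entangled state in d x d:
S = log2(d) = log2(494)
= 8.9484

8.9484


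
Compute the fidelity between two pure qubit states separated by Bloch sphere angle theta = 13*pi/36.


For states separated by angle theta on Bloch sphere:
F = cos^2(theta/2)
theta = 13*pi/36 = 1.1345
theta/2 = 0.5672
cos(theta/2) = 0.8434
F = 0.7113

0.7113


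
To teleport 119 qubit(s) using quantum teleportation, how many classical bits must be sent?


Quantum teleportation requires 2 classical bits per qubit teleported.
119 qubit(s) -> 2 * 119 = 238 classical bits

238


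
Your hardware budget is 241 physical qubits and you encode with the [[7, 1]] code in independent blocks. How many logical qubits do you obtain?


Each code block uses 7 physical qubits for 1 logical qubit(s).
Number of complete blocks = floor(241 / 7) = 34
Logical qubits = 34 * 1
= 34

34


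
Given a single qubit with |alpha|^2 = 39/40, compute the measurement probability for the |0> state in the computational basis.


|alpha|^2 = 39/40 = 0.9750
|beta|^2 = 1 - 39/40 = 1/40 = 0.0250
P(|0>) = |alpha|^2 = 0.9750

0.9750


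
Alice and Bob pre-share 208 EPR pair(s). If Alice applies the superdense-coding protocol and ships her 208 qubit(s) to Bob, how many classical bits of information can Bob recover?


Superdense coding allows 2 classical bits per shared entangled pair.
208 pair(s) -> 2 * 208 = 416 classical bits

416


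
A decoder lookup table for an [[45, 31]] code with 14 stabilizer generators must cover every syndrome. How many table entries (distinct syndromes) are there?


Each stabilizer generator gives a binary (+1 or -1) measurement outcome.
With 14 independent generators:
Total syndromes = 2^14
= 16384

16384


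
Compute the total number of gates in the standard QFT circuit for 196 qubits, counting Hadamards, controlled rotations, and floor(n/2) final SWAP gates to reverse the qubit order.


Hadamard gates: 196
Controlled rotations: n*(n-1)/2 = 196*195/2 = 19110
SWAP gates: floor(n/2) = floor(196/2) = 98
Total = 196 + 19110 + 98
= 19404

19404


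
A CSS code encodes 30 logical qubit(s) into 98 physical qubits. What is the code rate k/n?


Code rate R = k/n
= 30/98
= 0.3061

0.3061


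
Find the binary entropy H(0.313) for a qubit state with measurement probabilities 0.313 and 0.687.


S = -p*log2(p) - (1-p)*log2(1-p)
p = 0.3130, 1-p = 0.6870
= -0.3130 * log2(0.3130) - 0.6870 * log2(0.6870)
= -(-0.5245) - (-0.3721)
= 0.8966

0.8966


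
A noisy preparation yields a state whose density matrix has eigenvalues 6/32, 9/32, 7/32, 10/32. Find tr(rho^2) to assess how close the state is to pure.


tr(rho^2) = sum of eigenvalues squared
= (6/32)^2 + (9/32)^2 + (7/32)^2 + (10/32)^2
= (36 + 81 + 49 + 100) / 1024
= 266/1024
= 0.2598

0.2598


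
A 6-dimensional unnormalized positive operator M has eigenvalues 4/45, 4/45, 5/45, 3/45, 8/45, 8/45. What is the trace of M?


tr(M) = sum of eigenvalues
= 4/45 + 4/45 + 5/45 + 3/45 + 8/45 + 8/45
= 32/45
= 0.7111

0.7111


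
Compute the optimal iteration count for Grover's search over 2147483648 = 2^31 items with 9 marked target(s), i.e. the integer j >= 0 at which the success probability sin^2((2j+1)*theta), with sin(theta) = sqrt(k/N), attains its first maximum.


After j Grover iterations the success probability is P(j) = sin^2((2j+1)*theta), where sin(theta) = sqrt(k/N).
N = 2^31 = 2147483648, k = 9
sin(theta) = sqrt(k/N) = 6.473755931e-05
theta = arcsin(sqrt(k/N)) = 6.473755936e-05 rad
P(j) reaches its first maximum when (2j+1)*theta is as close as possible to pi/2, i.e. j = round(pi/(4*theta) - 1/2).
pi/(4*theta) - 1/2 = 12131.5323
(For comparison, the common estimate pi/4 * sqrt(N/k) = 12132.0323; the exact maximiser is used here.)
Optimal iterations = 12132

12132


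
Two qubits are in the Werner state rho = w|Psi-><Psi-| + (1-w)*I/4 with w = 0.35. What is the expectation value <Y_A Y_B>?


|Psi-> = (|01> - |10>)/sqrt(2)
For the pure Bell state, <Y_A Y_B> = -1 (Bell-state Pauli correlator).
The maximally-mixed part I/4 has tr(I/4 * P tensor P) = 0 for any traceless Pauli P.
So <Y_A Y_B>_rho = w * (-1) + (1 - w) * 0
= 0.35 * (-1)
= -0.3500

-0.3500


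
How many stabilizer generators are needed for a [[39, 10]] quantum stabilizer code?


For an [[n,k]] stabilizer code:
Number of stabilizer generators = n - k
= 39 - 10
= 29

29


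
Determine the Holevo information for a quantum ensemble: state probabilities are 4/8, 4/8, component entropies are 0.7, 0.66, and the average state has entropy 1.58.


chi = S(rho) - sum_i p_i * S(rho_i)
Weighted entropy = 4/8 * 0.7 + 4/8 * 0.66
= 0.6800
chi = 1.58 - 0.6800
= 0.9000

0.9000


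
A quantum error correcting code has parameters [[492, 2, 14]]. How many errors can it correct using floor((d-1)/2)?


Code parameters: [[492, 2, 14]], distance d = 14.
Number of correctable errors = floor((d-1)/2)
= floor((14 - 1)/2)
= floor(13/2)
= 6

6


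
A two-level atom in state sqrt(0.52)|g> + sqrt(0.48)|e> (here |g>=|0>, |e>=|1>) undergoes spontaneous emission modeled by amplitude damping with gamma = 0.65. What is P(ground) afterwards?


For amplitude damping with parameter gamma on state sqrt(a)|0> + sqrt(b)|1>:
alpha^2 = 0.52, beta^2 = 0.48
P(|0>) = alpha^2 + gamma * beta^2
= 0.52 + 0.65 * 0.48
= 0.52 + 0.3120
= 0.8320

0.8320


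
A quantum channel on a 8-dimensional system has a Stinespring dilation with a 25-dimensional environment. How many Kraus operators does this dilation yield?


Tracing out the environment in an orthonormal basis {|i>_E} gives Kraus operators K_i = <i|_E U |0>_E.
Number of Kraus operators = dim(H_env) = d_env
= 25

25


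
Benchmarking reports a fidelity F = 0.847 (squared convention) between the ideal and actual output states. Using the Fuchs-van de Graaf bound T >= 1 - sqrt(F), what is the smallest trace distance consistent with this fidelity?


Fuchs-van de Graaf (squared-fidelity convention): 1 - sqrt(F) <= T <= sqrt(1 - F).
Lower bound: T >= 1 - sqrt(F)
sqrt(F) = sqrt(0.847) = 0.9203
T >= 1 - 0.9203
T >= 0.0797

0.0797


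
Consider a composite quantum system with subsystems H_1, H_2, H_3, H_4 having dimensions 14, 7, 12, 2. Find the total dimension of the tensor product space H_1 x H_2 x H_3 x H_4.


dim(H_1 x H_2 x H_3 x H_4) = 14 * 7 * 12 * 2
= 98 * 12 * 2
= 1176 * 2
= 2352

2352


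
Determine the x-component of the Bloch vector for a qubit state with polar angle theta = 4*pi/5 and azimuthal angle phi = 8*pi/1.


theta = 2.5133, phi = 25.1327
r_x = sin(theta)*cos(phi) = 0.5878 * 1.0000
r_x = 0.5878

0.5878


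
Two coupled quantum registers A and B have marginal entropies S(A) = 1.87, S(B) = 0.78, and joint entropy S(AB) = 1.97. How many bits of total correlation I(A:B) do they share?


I(A:B) = S(A) + S(B) - S(AB)
= 1.87 + 0.78 - 1.97
= 0.6800

0.6800


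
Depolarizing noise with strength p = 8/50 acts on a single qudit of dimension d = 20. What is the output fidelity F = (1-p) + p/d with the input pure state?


F = (1-p) + p/d
= (1 - 0.1600) + 0.1600/20
= 0.8400 + 0.0080
= 0.8480

0.8480


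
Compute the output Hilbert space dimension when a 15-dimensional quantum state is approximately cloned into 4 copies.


Output space = H^(tensor 4) where dim(H) = 15
dim = 15^4
= 225 (after 2 factors)
= 3375 (after 3 factors)
= 50625 (after 4 factors)
= 50625

50625


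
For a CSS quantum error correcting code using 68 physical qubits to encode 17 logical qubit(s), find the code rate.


Code rate R = k/n
= 17/68
= 0.2500

0.2500


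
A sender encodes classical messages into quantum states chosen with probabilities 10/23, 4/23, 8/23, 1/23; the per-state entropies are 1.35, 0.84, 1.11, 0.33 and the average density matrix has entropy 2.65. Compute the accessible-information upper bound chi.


chi = S(rho) - sum_i p_i * S(rho_i)
Weighted entropy = 10/23 * 1.35 + 4/23 * 0.84 + 8/23 * 1.11 + 1/23 * 0.33
= 1.1335
chi = 2.65 - 1.1335
= 1.5165

1.5165


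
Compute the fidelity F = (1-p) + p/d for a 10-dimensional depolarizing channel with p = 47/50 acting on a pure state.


F = (1-p) + p/d
= (1 - 0.9400) + 0.9400/10
= 0.0600 + 0.0940
= 0.1540

0.1540


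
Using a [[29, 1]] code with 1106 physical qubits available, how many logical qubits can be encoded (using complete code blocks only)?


Each code block uses 29 physical qubits for 1 logical qubit(s).
Number of complete blocks = floor(1106 / 29) = 38
Logical qubits = 38 * 1
= 38

38
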